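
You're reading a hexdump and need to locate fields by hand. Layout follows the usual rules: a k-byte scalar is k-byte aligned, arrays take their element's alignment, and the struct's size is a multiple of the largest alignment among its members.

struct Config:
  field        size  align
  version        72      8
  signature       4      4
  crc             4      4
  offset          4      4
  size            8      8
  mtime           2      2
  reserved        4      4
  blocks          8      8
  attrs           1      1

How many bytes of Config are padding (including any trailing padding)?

version at 0 (size 72, align 8) → ends 72
signature at 72 (size 4, align 4) → ends 76
crc at 76 (size 4, align 4) → ends 80
offset at 80 (size 4, align 4) → ends 84
pad 4 to align 8 for size
size at 88 (size 8, align 8) → ends 96
mtime at 96 (size 2, align 2) → ends 98
pad 2 to align 4 for reserved
reserved at 100 (size 4, align 4) → ends 104
blocks at 104 (size 8, align 8) → ends 112
attrs at 112 (size 1, align 1) → ends 113
tail pad 7 to reach multiple of 8
total 120 bytes, alignment 8
data bytes 107, size 120 → padding 13

13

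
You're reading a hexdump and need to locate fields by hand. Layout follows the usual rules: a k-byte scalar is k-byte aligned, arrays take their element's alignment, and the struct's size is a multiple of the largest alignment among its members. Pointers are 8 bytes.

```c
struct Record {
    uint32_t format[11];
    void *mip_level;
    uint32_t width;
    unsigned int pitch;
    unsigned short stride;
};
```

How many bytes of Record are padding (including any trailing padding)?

@0: format [44B, align 4] → 44
+4 pad (align 8)
@48: mip_level [8B, align 8] → 56
@56: width [4B, align 4] → 60
@60: pitch [4B, align 4] → 64
@64: stride [2B, align 2] → 66
+6 tail pad (align 8)
size 72, align 8
data bytes 62, size 72 → padding 10

10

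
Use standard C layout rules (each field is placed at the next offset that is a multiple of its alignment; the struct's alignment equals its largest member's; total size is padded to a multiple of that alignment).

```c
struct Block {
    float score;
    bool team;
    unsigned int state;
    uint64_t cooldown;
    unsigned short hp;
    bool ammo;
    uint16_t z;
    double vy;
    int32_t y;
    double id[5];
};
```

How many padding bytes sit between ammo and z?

@0: score [4B, align 4] → 4
@4: team [1B, align 1] → 5
+3 pad (align 4)
@8: state [4B, align 4] → 12
+4 pad (align 8)
@16: cooldown [8B, align 8] → 24
@24: hp [2B, align 2] → 26
@26: ammo [1B, align 1] → 27
+1 pad (align 2)
@28: z [2B, align 2] → 30

1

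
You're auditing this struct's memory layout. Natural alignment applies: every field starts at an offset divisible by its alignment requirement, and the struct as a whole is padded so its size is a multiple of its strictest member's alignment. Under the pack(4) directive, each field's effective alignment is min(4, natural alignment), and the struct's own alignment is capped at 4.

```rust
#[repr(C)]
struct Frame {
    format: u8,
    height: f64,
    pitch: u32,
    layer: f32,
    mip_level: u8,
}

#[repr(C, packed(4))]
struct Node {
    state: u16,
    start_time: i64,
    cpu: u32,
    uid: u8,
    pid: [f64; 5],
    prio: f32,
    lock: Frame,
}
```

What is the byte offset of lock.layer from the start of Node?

Frame: format at 0 (size 1, align 1) → ends 1; pad 7 to align 8 for height; height at 8 (size 8, align 8) → ends 16; pitch at 16 (size 4, align 4) → ends 20; layer at 20 (size 4, align 4) → ends 24; mip_level at 24 (size 1, align 1) → ends 25; tail pad 7 to reach multiple of 8; total 32 bytes, alignment 8
state at 0 (size 2, align 2) → ends 2
pad 2 to align 4 for start_time
start_time at 4 (size 8, align 4) → ends 12
cpu at 12 (size 4, align 4) → ends 16
uid at 16 (size 1, align 1) → ends 17
pad 3 to align 4 for pid
pid at 20 (size 40, align 4) → ends 60
prio at 60 (size 4, align 4) → ends 64
lock at 64 (size 32, align 4) → ends 96
within Frame: layer at 20
64 + 20 = 84

84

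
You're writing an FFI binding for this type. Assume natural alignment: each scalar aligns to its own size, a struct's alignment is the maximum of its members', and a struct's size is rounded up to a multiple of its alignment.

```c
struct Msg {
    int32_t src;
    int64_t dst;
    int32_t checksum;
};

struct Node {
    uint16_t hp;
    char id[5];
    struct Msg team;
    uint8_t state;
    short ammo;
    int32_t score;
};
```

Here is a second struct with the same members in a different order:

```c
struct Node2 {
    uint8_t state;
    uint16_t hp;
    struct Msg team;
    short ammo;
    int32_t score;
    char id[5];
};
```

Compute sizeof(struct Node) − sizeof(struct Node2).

-8

Msg: @0: src [4B, align 4] → 4; +4 pad (align 8); @8: dst [8B, align 8] → 16; @16: checksum [4B, align 4] → 20; +4 tail pad (align 8); size 24, align 8
@0: hp [2B, align 2] → 2
@2: id [5B, align 1] → 7
+1 pad (align 8)
@8: team [24B, align 8] → 32
@32: state [1B, align 1] → 33
+1 pad (align 2)
@34: ammo [2B, align 2] → 36
@36: score [4B, align 4] → 40
size 40, align 8
— Node2 —
@0: state [1B, align 1] → 1
+1 pad (align 2)
@2: hp [2B, align 2] → 4
+4 pad (align 8)
@8: team [24B, align 8] → 32
@32: ammo [2B, align 2] → 34
+2 pad (align 4)
@36: score [4B, align 4] → 40
@40: id [5B, align 1] → 45
+3 tail pad (align 8)
size 48, align 8
40 − 48 = -8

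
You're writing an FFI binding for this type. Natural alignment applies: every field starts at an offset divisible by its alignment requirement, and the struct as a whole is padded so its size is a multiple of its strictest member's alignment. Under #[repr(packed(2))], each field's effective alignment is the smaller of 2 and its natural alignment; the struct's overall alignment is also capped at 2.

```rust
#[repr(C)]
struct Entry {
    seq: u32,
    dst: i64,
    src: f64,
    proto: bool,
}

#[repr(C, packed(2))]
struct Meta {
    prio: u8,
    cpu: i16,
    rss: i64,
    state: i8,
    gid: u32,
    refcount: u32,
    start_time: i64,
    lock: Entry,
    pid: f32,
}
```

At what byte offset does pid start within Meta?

62

Entry: seq at 0 (size 4, align 4) → ends 4; pad 4 to align 8 for dst; dst at 8 (size 8, align 8) → ends 16; src at 16 (size 8, align 8) → ends 24; proto at 24 (size 1, align 1) → ends 25; tail pad 7 to reach multiple of 8; total 32 bytes, alignment 8
prio at 0 (size 1, align 1) → ends 1
pad 1 to align 2 for cpu
cpu at 2 (size 2, align 2) → ends 4
rss at 4 (size 8, align 2) → ends 12
state at 12 (size 1, align 1) → ends 13
pad 1 to align 2 for gid
gid at 14 (size 4, align 2) → ends 18
refcount at 18 (size 4, align 2) → ends 22
start_time at 22 (size 8, align 2) → ends 30
lock at 30 (size 32, align 2) → ends 62
pid at 62 (size 4, align 2) → ends 66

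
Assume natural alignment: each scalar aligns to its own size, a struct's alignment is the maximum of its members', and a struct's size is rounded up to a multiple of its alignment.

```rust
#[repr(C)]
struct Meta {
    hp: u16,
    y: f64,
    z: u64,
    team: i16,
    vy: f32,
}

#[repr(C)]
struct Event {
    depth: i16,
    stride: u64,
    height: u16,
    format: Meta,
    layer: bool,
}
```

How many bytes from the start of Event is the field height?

Meta: 0..2  hp  (2B, 2-aligned); 2..8  -- padding (6B); 8..16  y  (8B, 8-aligned); 16..24  z  (8B, 8-aligned); 24..26  team  (2B, 2-aligned); 26..28  -- padding (2B); 28..32  vy  (4B, 4-aligned); sizeof = 32, alignof = 8
0..2  depth  (2B, 2-aligned)
2..8  -- padding (6B)
8..16  stride  (8B, 8-aligned)
16..18  height  (2B, 2-aligned)

16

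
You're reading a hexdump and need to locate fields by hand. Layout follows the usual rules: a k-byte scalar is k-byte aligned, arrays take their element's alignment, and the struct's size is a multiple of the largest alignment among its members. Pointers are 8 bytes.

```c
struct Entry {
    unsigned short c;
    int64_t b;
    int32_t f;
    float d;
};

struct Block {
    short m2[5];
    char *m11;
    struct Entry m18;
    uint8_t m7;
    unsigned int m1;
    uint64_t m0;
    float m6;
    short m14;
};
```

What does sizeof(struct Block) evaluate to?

Entry: 0..2  c  (2B, 2-aligned); 2..8  -- padding (6B); 8..16  b  (8B, 8-aligned); 16..20  f  (4B, 4-aligned); 20..24  d  (4B, 4-aligned); sizeof = 24, alignof = 8
0..10  m2  (10B, 2-aligned)
10..16  -- padding (6B)
16..24  m11  (8B, 8-aligned)
24..48  m18  (24B, 8-aligned)
48..49  m7  (1B, 1-aligned)
49..52  -- padding (3B)
52..56  m1  (4B, 4-aligned)
56..64  m0  (8B, 8-aligned)
64..68  m6  (4B, 4-aligned)
68..70  m14  (2B, 2-aligned)
70..72  -- tail padding (2B)
sizeof = 72, alignof = 8

72 bytes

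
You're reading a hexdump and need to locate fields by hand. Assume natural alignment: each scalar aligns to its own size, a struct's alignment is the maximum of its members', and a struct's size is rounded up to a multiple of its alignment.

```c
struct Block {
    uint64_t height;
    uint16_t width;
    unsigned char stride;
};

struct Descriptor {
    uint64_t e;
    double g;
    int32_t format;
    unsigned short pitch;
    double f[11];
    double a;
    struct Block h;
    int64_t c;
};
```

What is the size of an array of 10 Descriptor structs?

1440

Block: @0: height [8B, align 8] → 8; @8: width [2B, align 2] → 10; @10: stride [1B, align 1] → 11; +5 tail pad (align 8); size 16, align 8
@0: e [8B, align 8] → 8
@8: g [8B, align 8] → 16
@16: format [4B, align 4] → 20
@20: pitch [2B, align 2] → 22
+2 pad (align 8)
@24: f [88B, align 8] → 112
@112: a [8B, align 8] → 120
@120: h [16B, align 8] → 136
@136: c [8B, align 8] → 144
size 144, align 8
array of 10: 10 × 144 = 1440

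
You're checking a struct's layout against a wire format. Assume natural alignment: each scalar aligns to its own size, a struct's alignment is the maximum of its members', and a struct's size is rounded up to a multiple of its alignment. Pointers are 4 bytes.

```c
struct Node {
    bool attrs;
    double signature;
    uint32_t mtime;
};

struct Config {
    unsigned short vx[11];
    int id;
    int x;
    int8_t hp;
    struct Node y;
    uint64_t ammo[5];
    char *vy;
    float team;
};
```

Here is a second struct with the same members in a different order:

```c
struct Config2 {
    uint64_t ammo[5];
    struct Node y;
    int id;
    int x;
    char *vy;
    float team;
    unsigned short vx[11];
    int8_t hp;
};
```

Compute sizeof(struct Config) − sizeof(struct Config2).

Node: 0..1  attrs  (1B, 1-aligned); 1..8  -- padding (7B); 8..16  signature  (8B, 8-aligned); 16..20  mtime  (4B, 4-aligned); 20..24  -- tail padding (4B); sizeof = 24, alignof = 8
0..22  vx  (22B, 2-aligned)
22..24  -- padding (2B)
24..28  id  (4B, 4-aligned)
28..32  x  (4B, 4-aligned)
32..33  hp  (1B, 1-aligned)
33..40  -- padding (7B)
40..64  y  (24B, 8-aligned)
64..104  ammo  (40B, 8-aligned)
104..108  vy  (4B, 4-aligned)
108..112  team  (4B, 4-aligned)
sizeof = 112, alignof = 8
— Config2 —
0..40  ammo  (40B, 8-aligned)
40..64  y  (24B, 8-aligned)
64..68  id  (4B, 4-aligned)
68..72  x  (4B, 4-aligned)
72..76  vy  (4B, 4-aligned)
76..80  team  (4B, 4-aligned)
80..102  vx  (22B, 2-aligned)
102..103  hp  (1B, 1-aligned)
103..104  -- tail padding (1B)
sizeof = 104, alignof = 8
112 − 104 = 8

8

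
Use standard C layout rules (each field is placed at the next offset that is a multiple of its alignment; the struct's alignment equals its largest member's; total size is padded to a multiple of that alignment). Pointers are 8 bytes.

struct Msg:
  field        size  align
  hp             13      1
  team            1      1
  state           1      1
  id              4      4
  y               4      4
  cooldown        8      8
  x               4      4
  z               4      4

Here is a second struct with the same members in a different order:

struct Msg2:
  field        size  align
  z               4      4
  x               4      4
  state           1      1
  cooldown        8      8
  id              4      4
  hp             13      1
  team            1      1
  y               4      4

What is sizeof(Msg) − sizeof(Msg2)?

-8

hp at 0 (size 13, align 1) → ends 13
team at 13 (size 1, align 1) → ends 14
state at 14 (size 1, align 1) → ends 15
pad 1 to align 4 for id
id at 16 (size 4, align 4) → ends 20
y at 20 (size 4, align 4) → ends 24
cooldown at 24 (size 8, align 8) → ends 32
x at 32 (size 4, align 4) → ends 36
z at 36 (size 4, align 4) → ends 40
total 40 bytes, alignment 8
— Msg2 —
z at 0 (size 4, align 4) → ends 4
x at 4 (size 4, align 4) → ends 8
state at 8 (size 1, align 1) → ends 9
pad 7 to align 8 for cooldown
cooldown at 16 (size 8, align 8) → ends 24
id at 24 (size 4, align 4) → ends 28
hp at 28 (size 13, align 1) → ends 41
team at 41 (size 1, align 1) → ends 42
pad 2 to align 4 for y
y at 44 (size 4, align 4) → ends 48
total 48 bytes, alignment 8
40 − 48 = -8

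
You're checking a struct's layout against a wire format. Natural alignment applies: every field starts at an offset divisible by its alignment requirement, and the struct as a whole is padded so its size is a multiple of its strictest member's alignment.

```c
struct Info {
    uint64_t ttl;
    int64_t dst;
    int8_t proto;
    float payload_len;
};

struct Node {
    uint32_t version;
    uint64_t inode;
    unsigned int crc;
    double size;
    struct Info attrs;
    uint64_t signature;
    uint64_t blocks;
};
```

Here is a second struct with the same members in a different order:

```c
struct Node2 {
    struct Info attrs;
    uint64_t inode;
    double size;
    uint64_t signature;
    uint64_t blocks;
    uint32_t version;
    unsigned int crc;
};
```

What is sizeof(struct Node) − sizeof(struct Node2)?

8

Info: 0..8  ttl  (8B, 8-aligned); 8..16  dst  (8B, 8-aligned); 16..17  proto  (1B, 1-aligned); 17..20  -- padding (3B); 20..24  payload_len  (4B, 4-aligned); sizeof = 24, alignof = 8
0..4  version  (4B, 4-aligned)
4..8  -- padding (4B)
8..16  inode  (8B, 8-aligned)
16..20  crc  (4B, 4-aligned)
20..24  -- padding (4B)
24..32  size  (8B, 8-aligned)
32..56  attrs  (24B, 8-aligned)
56..64  signature  (8B, 8-aligned)
64..72  blocks  (8B, 8-aligned)
sizeof = 72, alignof = 8
— Node2 —
0..24  attrs  (24B, 8-aligned)
24..32  inode  (8B, 8-aligned)
32..40  size  (8B, 8-aligned)
40..48  signature  (8B, 8-aligned)
48..56  blocks  (8B, 8-aligned)
56..60  version  (4B, 4-aligned)
60..64  crc  (4B, 4-aligned)
sizeof = 64, alignof = 8
72 − 64 = 8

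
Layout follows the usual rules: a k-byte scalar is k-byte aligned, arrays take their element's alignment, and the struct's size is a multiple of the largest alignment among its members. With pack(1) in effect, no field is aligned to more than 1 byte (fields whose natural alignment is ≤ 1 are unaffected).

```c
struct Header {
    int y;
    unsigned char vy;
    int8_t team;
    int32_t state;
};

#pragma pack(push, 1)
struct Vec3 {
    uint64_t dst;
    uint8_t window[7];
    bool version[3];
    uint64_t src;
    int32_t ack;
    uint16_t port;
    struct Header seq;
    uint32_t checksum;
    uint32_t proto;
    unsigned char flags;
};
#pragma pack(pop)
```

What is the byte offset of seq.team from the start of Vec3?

Header: y at 0 (size 4, align 4) → ends 4; vy at 4 (size 1, align 1) → ends 5; team at 5 (size 1, align 1) → ends 6; pad 2 to align 4 for state; state at 8 (size 4, align 4) → ends 12; total 12 bytes, alignment 4
dst at 0 (size 8, align 1) → ends 8
window at 8 (size 7, align 1) → ends 15
version at 15 (size 3, align 1) → ends 18
src at 18 (size 8, align 1) → ends 26
ack at 26 (size 4, align 1) → ends 30
port at 30 (size 2, align 1) → ends 32
seq at 32 (size 12, align 1) → ends 44
within Header: team at 5
32 + 5 = 37

37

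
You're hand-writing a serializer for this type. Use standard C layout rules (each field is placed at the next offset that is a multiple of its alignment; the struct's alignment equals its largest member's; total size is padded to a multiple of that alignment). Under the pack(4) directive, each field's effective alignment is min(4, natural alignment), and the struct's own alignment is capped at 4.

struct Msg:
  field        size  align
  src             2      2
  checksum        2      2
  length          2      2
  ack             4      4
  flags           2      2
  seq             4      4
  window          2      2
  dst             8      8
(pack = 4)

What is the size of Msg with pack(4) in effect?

32

@0: src [2B, align 2] → 2
@2: checksum [2B, align 2] → 4
@4: length [2B, align 2] → 6
+2 pad (align 4)
@8: ack [4B, align 4] → 12
@12: flags [2B, align 2] → 14
+2 pad (align 4)
@16: seq [4B, align 4] → 20
@20: window [2B, align 2] → 22
+2 pad (align 4)
@24: dst [8B, align 4] → 32
size 32, align 4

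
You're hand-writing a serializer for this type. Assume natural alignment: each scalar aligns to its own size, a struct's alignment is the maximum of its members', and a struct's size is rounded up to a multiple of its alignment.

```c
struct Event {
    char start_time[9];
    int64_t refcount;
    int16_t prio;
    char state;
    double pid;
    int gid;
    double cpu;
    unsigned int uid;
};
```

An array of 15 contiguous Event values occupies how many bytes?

960

start_time at 0 (size 9, align 1) → ends 9
pad 7 to align 8 for refcount
refcount at 16 (size 8, align 8) → ends 24
prio at 24 (size 2, align 2) → ends 26
state at 26 (size 1, align 1) → ends 27
pad 5 to align 8 for pid
pid at 32 (size 8, align 8) → ends 40
gid at 40 (size 4, align 4) → ends 44
pad 4 to align 8 for cpu
cpu at 48 (size 8, align 8) → ends 56
uid at 56 (size 4, align 4) → ends 60
tail pad 4 to reach multiple of 8
total 64 bytes, alignment 8
array of 15: 15 × 64 = 960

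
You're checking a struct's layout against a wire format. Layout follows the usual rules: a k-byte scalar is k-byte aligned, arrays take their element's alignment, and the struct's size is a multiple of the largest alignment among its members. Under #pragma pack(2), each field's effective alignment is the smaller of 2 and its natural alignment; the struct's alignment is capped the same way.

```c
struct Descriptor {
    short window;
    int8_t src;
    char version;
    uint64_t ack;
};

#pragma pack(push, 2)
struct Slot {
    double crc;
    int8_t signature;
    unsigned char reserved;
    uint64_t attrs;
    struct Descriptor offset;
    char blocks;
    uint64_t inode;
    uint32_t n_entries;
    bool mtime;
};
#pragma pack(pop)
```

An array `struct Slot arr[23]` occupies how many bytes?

1150

Descriptor: window at 0 (size 2, align 2) → ends 2; src at 2 (size 1, align 1) → ends 3; version at 3 (size 1, align 1) → ends 4; pad 4 to align 8 for ack; ack at 8 (size 8, align 8) → ends 16; total 16 bytes, alignment 8
crc at 0 (size 8, align 2) → ends 8
signature at 8 (size 1, align 1) → ends 9
reserved at 9 (size 1, align 1) → ends 10
attrs at 10 (size 8, align 2) → ends 18
offset at 18 (size 16, align 2) → ends 34
blocks at 34 (size 1, align 1) → ends 35
pad 1 to align 2 for inode
inode at 36 (size 8, align 2) → ends 44
n_entries at 44 (size 4, align 2) → ends 48
mtime at 48 (size 1, align 1) → ends 49
tail pad 1 to reach multiple of 2
total 50 bytes, alignment 2
array of 23: 23 × 50 = 1150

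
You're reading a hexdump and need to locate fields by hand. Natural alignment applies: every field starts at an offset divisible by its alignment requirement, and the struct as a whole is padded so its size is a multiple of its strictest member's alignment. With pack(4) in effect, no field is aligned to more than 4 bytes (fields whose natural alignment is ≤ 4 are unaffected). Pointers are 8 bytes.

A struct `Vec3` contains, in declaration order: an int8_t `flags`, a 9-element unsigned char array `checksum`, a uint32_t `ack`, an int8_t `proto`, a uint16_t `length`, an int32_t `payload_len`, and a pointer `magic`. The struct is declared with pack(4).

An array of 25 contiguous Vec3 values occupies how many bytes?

800

@0: flags [1B, align 1] → 1
@1: checksum [9B, align 1] → 10
+2 pad (align 4)
@12: ack [4B, align 4] → 16
@16: proto [1B, align 1] → 17
+1 pad (align 2)
@18: length [2B, align 2] → 20
@20: payload_len [4B, align 4] → 24
@24: magic [8B, align 4] → 32
size 32, align 4
array of 25: 25 × 32 = 800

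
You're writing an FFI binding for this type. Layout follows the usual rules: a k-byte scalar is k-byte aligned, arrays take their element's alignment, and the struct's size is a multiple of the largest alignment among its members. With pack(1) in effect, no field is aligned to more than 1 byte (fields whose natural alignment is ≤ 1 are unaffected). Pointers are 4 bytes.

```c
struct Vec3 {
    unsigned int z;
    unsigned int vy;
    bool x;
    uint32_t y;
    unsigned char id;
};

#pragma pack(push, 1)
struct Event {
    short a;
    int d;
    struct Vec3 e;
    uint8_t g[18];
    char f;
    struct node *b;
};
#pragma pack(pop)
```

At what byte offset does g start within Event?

Vec3: 0..4  z  (4B, 4-aligned); 4..8  vy  (4B, 4-aligned); 8..9  x  (1B, 1-aligned); 9..12  -- padding (3B); 12..16  y  (4B, 4-aligned); 16..17  id  (1B, 1-aligned); 17..20  -- tail padding (3B); sizeof = 20, alignof = 4
0..2  a  (2B, 1-aligned)
2..6  d  (4B, 1-aligned)
6..26  e  (20B, 1-aligned)
26..44  g  (18B, 1-aligned)

26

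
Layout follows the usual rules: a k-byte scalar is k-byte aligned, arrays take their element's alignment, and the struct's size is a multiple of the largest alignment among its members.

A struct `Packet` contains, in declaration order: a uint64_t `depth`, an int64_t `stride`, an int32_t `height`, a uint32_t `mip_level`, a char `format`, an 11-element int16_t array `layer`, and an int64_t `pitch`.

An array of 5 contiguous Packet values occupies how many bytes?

280

@0: depth [8B, align 8] → 8
@8: stride [8B, align 8] → 16
@16: height [4B, align 4] → 20
@20: mip_level [4B, align 4] → 24
@24: format [1B, align 1] → 25
+1 pad (align 2)
@26: layer [22B, align 2] → 48
@48: pitch [8B, align 8] → 56
size 56, align 8
array of 5: 5 × 56 = 280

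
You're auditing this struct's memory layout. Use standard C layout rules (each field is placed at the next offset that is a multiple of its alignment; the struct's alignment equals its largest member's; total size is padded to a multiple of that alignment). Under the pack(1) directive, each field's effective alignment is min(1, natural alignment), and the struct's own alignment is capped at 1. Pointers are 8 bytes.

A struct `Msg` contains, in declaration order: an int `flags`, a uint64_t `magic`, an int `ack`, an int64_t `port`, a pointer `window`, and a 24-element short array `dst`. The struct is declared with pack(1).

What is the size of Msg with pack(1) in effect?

0..4  flags  (4B, 1-aligned)
4..12  magic  (8B, 1-aligned)
12..16  ack  (4B, 1-aligned)
16..24  port  (8B, 1-aligned)
24..32  window  (8B, 1-aligned)
32..80  dst  (48B, 1-aligned)
sizeof = 80, alignof = 1

80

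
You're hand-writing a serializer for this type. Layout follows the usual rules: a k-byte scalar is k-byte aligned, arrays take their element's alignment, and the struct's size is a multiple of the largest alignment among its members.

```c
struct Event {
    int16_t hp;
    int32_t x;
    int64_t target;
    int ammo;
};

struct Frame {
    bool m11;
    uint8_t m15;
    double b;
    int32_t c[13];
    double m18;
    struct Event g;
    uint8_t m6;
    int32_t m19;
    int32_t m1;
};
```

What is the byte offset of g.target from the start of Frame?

Event: @0: hp [2B, align 2] → 2; +2 pad (align 4); @4: x [4B, align 4] → 8; @8: target [8B, align 8] → 16; @16: ammo [4B, align 4] → 20; +4 tail pad (align 8); size 24, align 8
@0: m11 [1B, align 1] → 1
@1: m15 [1B, align 1] → 2
+6 pad (align 8)
@8: b [8B, align 8] → 16
@16: c [52B, align 4] → 68
+4 pad (align 8)
@72: m18 [8B, align 8] → 80
@80: g [24B, align 8] → 104
within Event: target at 8
80 + 8 = 88

88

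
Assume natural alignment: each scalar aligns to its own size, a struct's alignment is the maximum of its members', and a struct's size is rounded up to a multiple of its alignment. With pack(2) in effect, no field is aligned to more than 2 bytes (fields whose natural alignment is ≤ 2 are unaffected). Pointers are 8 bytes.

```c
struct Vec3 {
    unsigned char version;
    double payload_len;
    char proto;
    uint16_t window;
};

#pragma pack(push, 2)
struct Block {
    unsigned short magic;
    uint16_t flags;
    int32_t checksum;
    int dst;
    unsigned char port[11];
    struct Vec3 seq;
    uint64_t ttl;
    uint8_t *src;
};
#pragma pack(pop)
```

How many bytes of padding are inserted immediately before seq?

Vec3: @0: version [1B, align 1] → 1; +7 pad (align 8); @8: payload_len [8B, align 8] → 16; @16: proto [1B, align 1] → 17; +1 pad (align 2); @18: window [2B, align 2] → 20; +4 tail pad (align 8); size 24, align 8
@0: magic [2B, align 2] → 2
@2: flags [2B, align 2] → 4
@4: checksum [4B, align 2] → 8
@8: dst [4B, align 2] → 12
@12: port [11B, align 1] → 23
+1 pad (align 2)
@24: seq [24B, align 2] → 48

1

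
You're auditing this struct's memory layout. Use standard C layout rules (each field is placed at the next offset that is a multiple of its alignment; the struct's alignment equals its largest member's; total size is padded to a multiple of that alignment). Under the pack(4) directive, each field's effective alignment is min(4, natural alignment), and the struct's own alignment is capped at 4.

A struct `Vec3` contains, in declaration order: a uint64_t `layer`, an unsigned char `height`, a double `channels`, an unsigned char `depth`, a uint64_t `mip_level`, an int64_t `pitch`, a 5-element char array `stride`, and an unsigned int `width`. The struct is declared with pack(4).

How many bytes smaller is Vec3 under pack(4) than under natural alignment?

natural layout:
  @0: layer [8B, align 8] → 8
  @8: height [1B, align 1] → 9
  +7 pad (align 8)
  @16: channels [8B, align 8] → 24
  @24: depth [1B, align 1] → 25
  +7 pad (align 8)
  @32: mip_level [8B, align 8] → 40
  @40: pitch [8B, align 8] → 48
  @48: stride [5B, align 1] → 53
  +3 pad (align 4)
  @56: width [4B, align 4] → 60
  +4 tail pad (align 8)
  size 64, align 8
packed(4) layout:
  @0: layer [8B, align 4] → 8
  @8: height [1B, align 1] → 9
  +3 pad (align 4)
  @12: channels [8B, align 4] → 20
  @20: depth [1B, align 1] → 21
  +3 pad (align 4)
  @24: mip_level [8B, align 4] → 32
  @32: pitch [8B, align 4] → 40
  @40: stride [5B, align 1] → 45
  +3 pad (align 4)
  @48: width [4B, align 4] → 52
  size 52, align 4
64 − 52 = 12

12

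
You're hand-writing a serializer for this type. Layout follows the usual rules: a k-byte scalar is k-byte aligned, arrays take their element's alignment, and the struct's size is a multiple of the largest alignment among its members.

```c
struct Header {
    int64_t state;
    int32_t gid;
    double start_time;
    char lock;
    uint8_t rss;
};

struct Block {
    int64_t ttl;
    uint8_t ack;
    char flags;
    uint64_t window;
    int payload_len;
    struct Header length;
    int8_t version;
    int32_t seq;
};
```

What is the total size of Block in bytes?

Header: @0: state [8B, align 8] → 8; @8: gid [4B, align 4] → 12; +4 pad (align 8); @16: start_time [8B, align 8] → 24; @24: lock [1B, align 1] → 25; @25: rss [1B, align 1] → 26; +6 tail pad (align 8); size 32, align 8
@0: ttl [8B, align 8] → 8
@8: ack [1B, align 1] → 9
@9: flags [1B, align 1] → 10
+6 pad (align 8)
@16: window [8B, align 8] → 24
@24: payload_len [4B, align 4] → 28
+4 pad (align 8)
@32: length [32B, align 8] → 64
@64: version [1B, align 1] → 65
+3 pad (align 4)
@68: seq [4B, align 4] → 72
size 72, align 8

72 bytes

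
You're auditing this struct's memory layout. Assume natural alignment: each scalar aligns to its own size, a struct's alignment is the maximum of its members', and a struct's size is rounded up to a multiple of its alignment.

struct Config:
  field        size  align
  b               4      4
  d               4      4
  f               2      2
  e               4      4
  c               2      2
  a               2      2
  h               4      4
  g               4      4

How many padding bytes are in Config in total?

2

0..4  b  (4B, 4-aligned)
4..8  d  (4B, 4-aligned)
8..10  f  (2B, 2-aligned)
10..12  -- padding (2B)
12..16  e  (4B, 4-aligned)
16..18  c  (2B, 2-aligned)
18..20  a  (2B, 2-aligned)
20..24  h  (4B, 4-aligned)
24..28  g  (4B, 4-aligned)
sizeof = 28, alignof = 4
data bytes 26, size 28 → padding 2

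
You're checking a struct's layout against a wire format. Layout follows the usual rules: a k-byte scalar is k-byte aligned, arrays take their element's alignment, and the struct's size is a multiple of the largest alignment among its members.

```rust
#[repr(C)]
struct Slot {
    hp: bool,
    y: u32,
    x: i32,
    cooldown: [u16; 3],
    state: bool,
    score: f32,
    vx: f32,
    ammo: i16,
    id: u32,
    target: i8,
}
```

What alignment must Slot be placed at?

member alignments: hp=1, y=4, x=4, cooldown=2, state=1, score=4, vx=4, ammo=2, id=4, target=1
max = 4

4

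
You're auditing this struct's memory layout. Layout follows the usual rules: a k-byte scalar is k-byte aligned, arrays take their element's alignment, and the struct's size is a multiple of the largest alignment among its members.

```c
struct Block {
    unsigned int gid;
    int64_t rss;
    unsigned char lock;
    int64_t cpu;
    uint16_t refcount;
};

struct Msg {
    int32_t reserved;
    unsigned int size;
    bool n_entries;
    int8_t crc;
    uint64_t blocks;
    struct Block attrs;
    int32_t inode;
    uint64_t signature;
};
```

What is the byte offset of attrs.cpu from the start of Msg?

48

Block: 0..4  gid  (4B, 4-aligned); 4..8  -- padding (4B); 8..16  rss  (8B, 8-aligned); 16..17  lock  (1B, 1-aligned); 17..24  -- padding (7B); 24..32  cpu  (8B, 8-aligned); 32..34  refcount  (2B, 2-aligned); 34..40  -- tail padding (6B); sizeof = 40, alignof = 8
0..4  reserved  (4B, 4-aligned)
4..8  size  (4B, 4-aligned)
8..9  n_entries  (1B, 1-aligned)
9..10  crc  (1B, 1-aligned)
10..16  -- padding (6B)
16..24  blocks  (8B, 8-aligned)
24..64  attrs  (40B, 8-aligned)
within Block: cpu at 24
24 + 24 = 48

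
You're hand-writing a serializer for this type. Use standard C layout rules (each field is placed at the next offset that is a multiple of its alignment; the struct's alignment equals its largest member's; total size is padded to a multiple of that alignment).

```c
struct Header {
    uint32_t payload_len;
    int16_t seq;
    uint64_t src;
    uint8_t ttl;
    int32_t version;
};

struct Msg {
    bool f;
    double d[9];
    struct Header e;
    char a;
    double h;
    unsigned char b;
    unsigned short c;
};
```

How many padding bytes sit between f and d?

Header: @0: payload_len [4B, align 4] → 4; @4: seq [2B, align 2] → 6; +2 pad (align 8); @8: src [8B, align 8] → 16; @16: ttl [1B, align 1] → 17; +3 pad (align 4); @20: version [4B, align 4] → 24; size 24, align 8
@0: f [1B, align 1] → 1
+7 pad (align 8)
@8: d [72B, align 8] → 80

7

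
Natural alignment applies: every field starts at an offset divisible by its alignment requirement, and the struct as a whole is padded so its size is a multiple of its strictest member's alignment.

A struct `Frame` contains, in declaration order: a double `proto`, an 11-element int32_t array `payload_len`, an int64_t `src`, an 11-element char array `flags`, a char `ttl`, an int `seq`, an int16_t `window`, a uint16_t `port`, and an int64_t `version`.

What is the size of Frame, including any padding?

0..8  proto  (8B, 8-aligned)
8..52  payload_len  (44B, 4-aligned)
52..56  -- padding (4B)
56..64  src  (8B, 8-aligned)
64..75  flags  (11B, 1-aligned)
75..76  ttl  (1B, 1-aligned)
76..80  seq  (4B, 4-aligned)
80..82  window  (2B, 2-aligned)
82..84  port  (2B, 2-aligned)
84..88  -- padding (4B)
88..96  version  (8B, 8-aligned)
sizeof = 96, alignof = 8

96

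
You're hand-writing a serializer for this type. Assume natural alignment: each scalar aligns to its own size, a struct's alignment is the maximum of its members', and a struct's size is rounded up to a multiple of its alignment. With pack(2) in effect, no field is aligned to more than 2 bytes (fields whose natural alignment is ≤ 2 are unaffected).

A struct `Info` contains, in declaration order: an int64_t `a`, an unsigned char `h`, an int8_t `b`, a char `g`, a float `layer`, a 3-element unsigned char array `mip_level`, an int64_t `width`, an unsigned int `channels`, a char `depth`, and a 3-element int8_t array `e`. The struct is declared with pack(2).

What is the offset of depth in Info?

a at 0 (size 8, align 2) → ends 8
h at 8 (size 1, align 1) → ends 9
b at 9 (size 1, align 1) → ends 10
g at 10 (size 1, align 1) → ends 11
pad 1 to align 2 for layer
layer at 12 (size 4, align 2) → ends 16
mip_level at 16 (size 3, align 1) → ends 19
pad 1 to align 2 for width
width at 20 (size 8, align 2) → ends 28
channels at 28 (size 4, align 2) → ends 32
depth at 32 (size 1, align 1) → ends 33

32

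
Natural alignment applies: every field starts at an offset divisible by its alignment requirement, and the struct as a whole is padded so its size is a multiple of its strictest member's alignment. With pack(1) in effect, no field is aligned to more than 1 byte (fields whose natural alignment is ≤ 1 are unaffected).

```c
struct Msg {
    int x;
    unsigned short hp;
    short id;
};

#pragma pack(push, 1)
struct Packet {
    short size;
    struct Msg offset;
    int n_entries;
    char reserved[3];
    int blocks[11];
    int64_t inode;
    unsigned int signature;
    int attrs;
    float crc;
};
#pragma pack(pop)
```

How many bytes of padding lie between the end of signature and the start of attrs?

Msg: @0: x [4B, align 4] → 4; @4: hp [2B, align 2] → 6; @6: id [2B, align 2] → 8; size 8, align 4
@0: size [2B, align 1] → 2
@2: offset [8B, align 1] → 10
@10: n_entries [4B, align 1] → 14
@14: reserved [3B, align 1] → 17
@17: blocks [44B, align 1] → 61
@61: inode [8B, align 1] → 69
@69: signature [4B, align 1] → 73
@73: attrs [4B, align 1] → 77

0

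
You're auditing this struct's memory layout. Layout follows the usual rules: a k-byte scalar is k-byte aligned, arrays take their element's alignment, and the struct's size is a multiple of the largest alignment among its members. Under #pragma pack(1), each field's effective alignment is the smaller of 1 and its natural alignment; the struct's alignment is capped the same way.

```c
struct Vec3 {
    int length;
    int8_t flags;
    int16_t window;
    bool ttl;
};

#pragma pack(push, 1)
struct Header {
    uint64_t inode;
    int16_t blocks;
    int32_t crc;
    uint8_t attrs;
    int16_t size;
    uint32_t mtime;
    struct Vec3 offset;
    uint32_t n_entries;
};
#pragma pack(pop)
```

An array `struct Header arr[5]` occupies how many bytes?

185

Vec3: length at 0 (size 4, align 4) → ends 4; flags at 4 (size 1, align 1) → ends 5; pad 1 to align 2 for window; window at 6 (size 2, align 2) → ends 8; ttl at 8 (size 1, align 1) → ends 9; tail pad 3 to reach multiple of 4; total 12 bytes, alignment 4
inode at 0 (size 8, align 1) → ends 8
blocks at 8 (size 2, align 1) → ends 10
crc at 10 (size 4, align 1) → ends 14
attrs at 14 (size 1, align 1) → ends 15
size at 15 (size 2, align 1) → ends 17
mtime at 17 (size 4, align 1) → ends 21
offset at 21 (size 12, align 1) → ends 33
n_entries at 33 (size 4, align 1) → ends 37
total 37 bytes, alignment 1
array of 5: 5 × 37 = 185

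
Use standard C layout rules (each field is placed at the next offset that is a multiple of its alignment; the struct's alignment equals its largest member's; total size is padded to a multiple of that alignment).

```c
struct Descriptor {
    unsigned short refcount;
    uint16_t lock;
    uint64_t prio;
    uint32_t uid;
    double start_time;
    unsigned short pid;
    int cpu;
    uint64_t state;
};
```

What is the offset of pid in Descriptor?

@0: refcount [2B, align 2] → 2
@2: lock [2B, align 2] → 4
+4 pad (align 8)
@8: prio [8B, align 8] → 16
@16: uid [4B, align 4] → 20
+4 pad (align 8)
@24: start_time [8B, align 8] → 32
@32: pid [2B, align 2] → 34

32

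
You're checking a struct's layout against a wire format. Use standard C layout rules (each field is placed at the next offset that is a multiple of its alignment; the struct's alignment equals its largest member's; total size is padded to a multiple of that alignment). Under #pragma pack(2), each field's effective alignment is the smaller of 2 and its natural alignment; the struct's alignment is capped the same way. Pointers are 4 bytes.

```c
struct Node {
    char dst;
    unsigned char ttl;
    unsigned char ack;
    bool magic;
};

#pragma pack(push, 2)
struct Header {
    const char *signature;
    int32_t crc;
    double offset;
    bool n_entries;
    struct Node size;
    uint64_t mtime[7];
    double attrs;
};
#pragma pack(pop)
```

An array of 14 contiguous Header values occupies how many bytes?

Node: @0: dst [1B, align 1] → 1; @1: ttl [1B, align 1] → 2; @2: ack [1B, align 1] → 3; @3: magic [1B, align 1] → 4; size 4, align 1
@0: signature [4B, align 2] → 4
@4: crc [4B, align 2] → 8
@8: offset [8B, align 2] → 16
@16: n_entries [1B, align 1] → 17
@17: size [4B, align 1] → 21
+1 pad (align 2)
@22: mtime [56B, align 2] → 78
@78: attrs [8B, align 2] → 86
size 86, align 2
array of 14: 14 × 86 = 1204

1204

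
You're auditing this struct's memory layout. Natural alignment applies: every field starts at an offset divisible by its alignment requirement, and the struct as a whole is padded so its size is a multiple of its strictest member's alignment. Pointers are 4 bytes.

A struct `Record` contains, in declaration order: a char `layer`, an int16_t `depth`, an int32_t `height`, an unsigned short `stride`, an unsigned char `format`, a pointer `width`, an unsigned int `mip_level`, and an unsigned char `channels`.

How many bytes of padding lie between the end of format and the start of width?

@0: layer [1B, align 1] → 1
+1 pad (align 2)
@2: depth [2B, align 2] → 4
@4: height [4B, align 4] → 8
@8: stride [2B, align 2] → 10
@10: format [1B, align 1] → 11
+1 pad (align 4)
@12: width [4B, align 4] → 16

1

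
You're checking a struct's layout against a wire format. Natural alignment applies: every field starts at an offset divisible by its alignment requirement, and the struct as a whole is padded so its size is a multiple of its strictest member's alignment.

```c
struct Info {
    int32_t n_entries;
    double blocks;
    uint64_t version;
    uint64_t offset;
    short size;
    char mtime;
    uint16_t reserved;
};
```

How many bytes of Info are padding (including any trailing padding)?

7

@0: n_entries [4B, align 4] → 4
+4 pad (align 8)
@8: blocks [8B, align 8] → 16
@16: version [8B, align 8] → 24
@24: offset [8B, align 8] → 32
@32: size [2B, align 2] → 34
@34: mtime [1B, align 1] → 35
+1 pad (align 2)
@36: reserved [2B, align 2] → 38
+2 tail pad (align 8)
size 40, align 8
data bytes 33, size 40 → padding 7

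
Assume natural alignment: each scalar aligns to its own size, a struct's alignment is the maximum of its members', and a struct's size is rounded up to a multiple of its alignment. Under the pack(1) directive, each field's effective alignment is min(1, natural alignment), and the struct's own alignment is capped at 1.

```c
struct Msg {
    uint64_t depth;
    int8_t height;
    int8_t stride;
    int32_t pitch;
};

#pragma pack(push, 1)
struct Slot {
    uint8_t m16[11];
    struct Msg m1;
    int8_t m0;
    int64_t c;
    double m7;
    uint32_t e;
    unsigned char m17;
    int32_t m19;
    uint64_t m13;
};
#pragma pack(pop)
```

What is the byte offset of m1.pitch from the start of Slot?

23

Msg: 0..8  depth  (8B, 8-aligned); 8..9  height  (1B, 1-aligned); 9..10  stride  (1B, 1-aligned); 10..12  -- padding (2B); 12..16  pitch  (4B, 4-aligned); sizeof = 16, alignof = 8
0..11  m16  (11B, 1-aligned)
11..27  m1  (16B, 1-aligned)
within Msg: pitch at 12
11 + 12 = 23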